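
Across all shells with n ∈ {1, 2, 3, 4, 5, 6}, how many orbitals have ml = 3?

6

For each n in the range, tally the orbitals obeying ml = 3:
n=4 → 1; n=5 → 2; n=6 → 3.
Total orbitals: 1 + 2 + 3 = 6.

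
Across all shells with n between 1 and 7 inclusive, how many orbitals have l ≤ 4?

105

Work shell by shell — for each n, count the (l, ml) pairs that satisfy l ≤ 4:
n=1 → 1; n=2 → 4; n=3 → 9; n=4 → 16; n=5 → 25; n=6 → 25; n=7 → 25.
Total orbitals: 1 + 4 + 9 + 16 + 25 + 25 + 25 = 105.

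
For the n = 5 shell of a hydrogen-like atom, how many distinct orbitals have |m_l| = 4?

2

Orbitals with |m_l| = 4, by l: l=4 → 2.
Total orbitals: 2.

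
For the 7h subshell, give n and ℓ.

The leading integer gives n = 7; the letter 'h' means ℓ = 5.

n = 7, ℓ = 5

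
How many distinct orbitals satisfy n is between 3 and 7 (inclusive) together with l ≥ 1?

For each n in the range, tally the orbitals obeying l ≥ 1:
n=3 → 8; n=4 → 15; n=5 → 24; n=6 → 35; n=7 → 48.
Total orbitals: 8 + 15 + 24 + 35 + 48 = 130.

130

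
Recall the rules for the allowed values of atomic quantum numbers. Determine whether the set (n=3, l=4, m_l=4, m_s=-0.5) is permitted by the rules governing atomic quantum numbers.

No

The orbital quantum number must satisfy 0 ≤ l ≤ n−1. With n = 3 the allowed l values are 0, 1, 2, so l = 4 is out of range.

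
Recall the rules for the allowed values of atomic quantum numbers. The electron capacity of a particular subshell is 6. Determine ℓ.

2(2ℓ+1) = 6 ⇒ 2ℓ+1 = 3 ⇒ ℓ = 1.

ℓ = 1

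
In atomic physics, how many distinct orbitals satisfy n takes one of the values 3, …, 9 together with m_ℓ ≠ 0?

238

For each n in the range, tally the orbitals obeying m_ℓ ≠ 0:
n=3 → 6; n=4 → 12; n=5 → 20; n=6 → 30; n=7 → 42; n=8 → 56; n=9 → 72.
Total orbitals: 6 + 12 + 20 + 30 + 42 + 56 + 72 = 238.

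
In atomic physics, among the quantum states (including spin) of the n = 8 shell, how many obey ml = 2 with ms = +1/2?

For n = 8, l ranges over 0 … 7.
Per l-value: l=2 → 1; l=3 → 1; l=4 → 1; l=5 → 1; l=6 → 1; l=7 → 1.
Orbitals: 1 + 1 + 1 + 1 + 1 + 1 = 6. With ms fixed to a single value there is one state per orbital, giving 6 states.

6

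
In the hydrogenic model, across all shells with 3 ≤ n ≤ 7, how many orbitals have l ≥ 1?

130

Count contributing orbitals for each principal shell:
n=3 → 8; n=4 → 15; n=5 → 24; n=6 → 35; n=7 → 48.
Total orbitals: 8 + 15 + 24 + 35 + 48 = 130.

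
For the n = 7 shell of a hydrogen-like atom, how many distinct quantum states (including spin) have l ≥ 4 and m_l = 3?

With n = 7 the allowed l are 0, 1, …, 6.
Orbitals with l ≥ 4 and m_l = 3, by l: l=4 → 1; l=5 → 1; l=6 → 1.
Orbitals: 1 + 1 + 1 = 3. Each orbital carries two spin states, so 3 × 2 = 6 states.

6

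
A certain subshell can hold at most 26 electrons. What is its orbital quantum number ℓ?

ℓ = 6

2(2ℓ+1) = 26 ⇒ 2ℓ+1 = 13 ⇒ ℓ = 6.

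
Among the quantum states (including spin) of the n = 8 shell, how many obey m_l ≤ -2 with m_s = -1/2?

21

Go through l = 0, …, 7 (the values permitted for n = 8).
Orbitals with m_l ≤ -2, by l: l=2 → 1; l=3 → 2; l=4 → 3; l=5 → 4; l=6 → 5; l=7 → 6.
Orbitals: 1 + 2 + 3 + 4 + 5 + 6 = 21. With m_s fixed to a single value there is one state per orbital, giving 21 states.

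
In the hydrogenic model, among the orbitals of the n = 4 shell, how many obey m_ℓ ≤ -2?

With n = 4 the allowed ℓ are 0, 1, …, 3.
Contributions: ℓ=2 → 1; ℓ=3 → 2.
Total orbitals: 1 + 2 = 3.

3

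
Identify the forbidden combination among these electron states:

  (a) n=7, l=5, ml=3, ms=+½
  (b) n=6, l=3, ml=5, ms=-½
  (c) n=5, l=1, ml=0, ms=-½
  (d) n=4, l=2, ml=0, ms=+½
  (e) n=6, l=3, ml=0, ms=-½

(b) has |ml| = 5 > l = 3, violating −l ≤ ml ≤ l.
The remaining sets (a), (c), (d), (e) satisfy all four rules.

(b)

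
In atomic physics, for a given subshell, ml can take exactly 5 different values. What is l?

ml ranges over 2l+1 integers, so 2l+1 = 5 ⇒ l = 2.

l = 2 (d)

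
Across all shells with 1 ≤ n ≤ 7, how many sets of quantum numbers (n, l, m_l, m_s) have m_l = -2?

Treat each shell separately and count matching orbitals:
n=3 → 1; n=4 → 2; n=5 → 3; n=6 → 4; n=7 → 5.
Orbitals: 1 + 2 + 3 + 4 + 5 = 15. Including both spin states (m_s = ±1/2) gives 2 × 15 = 30 states.

30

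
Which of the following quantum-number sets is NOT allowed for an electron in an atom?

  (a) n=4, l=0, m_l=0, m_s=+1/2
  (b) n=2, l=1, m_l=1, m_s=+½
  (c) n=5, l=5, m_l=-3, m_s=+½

(c) has l = 5 ≥ n = 5, violating 0 ≤ l ≤ n−1.
The remaining sets (a), (b) satisfy all four rules.

(c)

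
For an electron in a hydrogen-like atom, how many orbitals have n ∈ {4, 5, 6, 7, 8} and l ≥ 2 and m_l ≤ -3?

Count contributing orbitals for each principal shell:
n=4 → 1; n=5 → 3; n=6 → 6; n=7 → 10; n=8 → 15.
Total orbitals: 1 + 3 + 6 + 10 + 15 = 35.

35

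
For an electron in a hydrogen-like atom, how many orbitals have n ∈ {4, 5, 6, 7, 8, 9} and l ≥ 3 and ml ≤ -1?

Go shell by shell, enumerating (l, ml) with l ≥ 3 and ml ≤ -1:
n=4 → 3; n=5 → 7; n=6 → 12; n=7 → 18; n=8 → 25; n=9 → 33.
Total orbitals: 3 + 7 + 12 + 18 + 25 + 33 = 98.

98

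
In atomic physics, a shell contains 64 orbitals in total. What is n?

n² = 64 ⇒ n = 8.

n = 8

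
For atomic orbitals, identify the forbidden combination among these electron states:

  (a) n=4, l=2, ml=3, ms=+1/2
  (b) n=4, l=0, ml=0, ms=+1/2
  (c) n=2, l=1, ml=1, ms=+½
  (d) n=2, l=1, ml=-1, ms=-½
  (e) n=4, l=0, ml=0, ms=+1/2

(a)

(a) has |ml| = 3 > l = 2, violating −l ≤ ml ≤ l.
The remaining sets (b), (c), (d), (e) satisfy all four rules.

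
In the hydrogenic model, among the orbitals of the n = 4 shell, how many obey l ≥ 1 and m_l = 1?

3

The (l, m_l) pairs meeting l ≥ 1 and m_l = 1 give: l=1 → 1; l=2 → 1; l=3 → 1.
Total orbitals: 1 + 1 + 1 = 3.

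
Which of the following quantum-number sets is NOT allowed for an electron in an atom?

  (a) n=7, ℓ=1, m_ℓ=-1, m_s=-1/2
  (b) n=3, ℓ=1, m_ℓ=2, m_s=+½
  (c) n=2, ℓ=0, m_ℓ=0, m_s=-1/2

(b) has |m_ℓ| = 2 > ℓ = 1, violating −ℓ ≤ m_ℓ ≤ ℓ.
The remaining sets (a), (c) satisfy all four rules.

(b)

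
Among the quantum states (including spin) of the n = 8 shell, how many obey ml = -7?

Contributions: l=7 → 1.
Orbitals: 1. Each orbital carries two spin states, so 1 × 2 = 2 states.

2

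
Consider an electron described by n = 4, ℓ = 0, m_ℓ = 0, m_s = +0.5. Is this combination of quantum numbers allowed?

n = 4 is a positive integer. ℓ = 0 satisfies 0 ≤ ℓ ≤ n−1 = 3. m_ℓ = 0 lies in the range −ℓ … +ℓ (here 0). m_s = +1/2 is one of ±1/2.
All four constraints are satisfied.

Valid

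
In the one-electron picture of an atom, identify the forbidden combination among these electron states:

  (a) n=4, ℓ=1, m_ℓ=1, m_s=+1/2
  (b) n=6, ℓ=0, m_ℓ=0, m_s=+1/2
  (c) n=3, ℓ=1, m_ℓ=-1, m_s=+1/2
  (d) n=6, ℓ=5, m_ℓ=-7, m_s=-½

(d)

(d) has |m_ℓ| = 7 > ℓ = 5, violating −ℓ ≤ m_ℓ ≤ ℓ.
The remaining sets (a), (b), (c) satisfy all four rules.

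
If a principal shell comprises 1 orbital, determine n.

n² = 1 ⇒ n = 1.

n = 1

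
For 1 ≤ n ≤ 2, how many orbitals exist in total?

5

Total orbitals = 1² + 2² = 5.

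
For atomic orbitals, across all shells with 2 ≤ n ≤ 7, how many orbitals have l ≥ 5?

Treat each shell separately and count matching orbitals:
n=6 → 11; n=7 → 24.
Total orbitals: 11 + 24 = 35.

35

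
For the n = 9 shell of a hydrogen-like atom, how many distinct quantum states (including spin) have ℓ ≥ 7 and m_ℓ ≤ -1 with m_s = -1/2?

15

For n = 9, ℓ ranges over 0 … 8.
The (ℓ, m_ℓ) pairs meeting ℓ ≥ 7 and m_ℓ ≤ -1 give: ℓ=7 → 7; ℓ=8 → 8.
Orbitals: 7 + 8 = 15. With m_s fixed to a single value there is one state per orbital, giving 15 states.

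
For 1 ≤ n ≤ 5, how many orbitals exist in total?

55

Total orbitals = 1² + 2² + 3² + 4² + 5² = 55.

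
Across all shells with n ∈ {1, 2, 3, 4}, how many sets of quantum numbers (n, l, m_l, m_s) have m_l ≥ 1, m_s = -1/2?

10

Work shell by shell — for each n, count the (l, m_l) pairs that satisfy m_l ≥ 1:
n=2 → 1; n=3 → 3; n=4 → 6.
Orbitals: 1 + 3 + 6 = 10. With m_s fixed to -1/2 there is one state per orbital, so 10 states.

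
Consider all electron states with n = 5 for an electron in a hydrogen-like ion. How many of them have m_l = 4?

2

Go through l = 0, …, 4 (the values permitted for n = 5).
Contributions: l=4 → 1.
Orbitals: 1. Each orbital carries two spin states, so 1 × 2 = 2 states.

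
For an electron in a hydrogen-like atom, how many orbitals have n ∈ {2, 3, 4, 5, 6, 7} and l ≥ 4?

62

Work shell by shell — for each n, count the (l, m_l) pairs that satisfy l ≥ 4:
n=5 → 9; n=6 → 20; n=7 → 33.
Total orbitals: 9 + 20 + 33 = 62.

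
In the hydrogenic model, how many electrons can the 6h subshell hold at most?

A subshell with l = 5 has 2l+1 = 11 orbitals, each holding 2 electrons (spin ±1/2), so 11 × 2 = 22.

22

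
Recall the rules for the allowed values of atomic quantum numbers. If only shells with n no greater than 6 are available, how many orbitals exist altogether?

91

Total orbitals = 1² + 2² + 3² + 4² + 5² + 6² = 91.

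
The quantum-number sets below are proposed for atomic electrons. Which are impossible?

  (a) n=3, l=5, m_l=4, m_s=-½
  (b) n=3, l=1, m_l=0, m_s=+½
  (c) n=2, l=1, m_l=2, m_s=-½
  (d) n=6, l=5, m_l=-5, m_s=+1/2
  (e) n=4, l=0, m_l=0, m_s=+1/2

(a) and (c)

(a) has l = 5 ≥ n = 3, violating 0 ≤ l ≤ n−1.
(c) has |m_l| = 2 > l = 1, violating −l ≤ m_l ≤ l.
The remaining sets (b), (d), (e) satisfy all four rules.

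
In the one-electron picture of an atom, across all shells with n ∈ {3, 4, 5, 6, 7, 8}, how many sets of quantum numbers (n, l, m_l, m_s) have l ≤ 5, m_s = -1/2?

For each n in the range, tally the orbitals obeying l ≤ 5:
n=3 → 9; n=4 → 16; n=5 → 25; n=6 → 36; n=7 → 36; n=8 → 36.
Orbitals: 9 + 16 + 25 + 36 + 36 + 36 = 158. With m_s fixed to -1/2 there is one state per orbital, so 158 states.

158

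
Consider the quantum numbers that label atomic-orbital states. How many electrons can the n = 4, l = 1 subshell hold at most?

A subshell with l = 1 has 2l+1 = 3 orbitals, each holding 2 electrons (spin ±1/2), so 3 × 2 = 6.

6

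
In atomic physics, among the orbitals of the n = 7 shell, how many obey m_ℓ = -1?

The n = 7 shell has ℓ = 0 through 6; check each.
The (ℓ, m_ℓ) pairs meeting m_ℓ = -1 give: ℓ=1 → 1; ℓ=2 → 1; ℓ=3 → 1; ℓ=4 → 1; ℓ=5 → 1; ℓ=6 → 1.
Total orbitals: 1 + 1 + 1 + 1 + 1 + 1 = 6.

6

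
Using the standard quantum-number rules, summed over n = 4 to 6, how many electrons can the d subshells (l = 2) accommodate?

30

A d subshell (l = 2) exists for every n ≥ 3, so shells n = 4, 5, 6 each contribute one — 3 subshells.
Since each d subshell holds 2(2·2+1) = 10 electrons, the total is 3 × 10 = 30.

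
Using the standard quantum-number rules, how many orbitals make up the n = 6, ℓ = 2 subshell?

5

A subshell has 2ℓ+1 orbitals; with ℓ = 2, that's 5.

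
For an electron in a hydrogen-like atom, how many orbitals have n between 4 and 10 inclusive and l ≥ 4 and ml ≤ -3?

For each n in the range, tally the orbitals obeying l ≥ 4 and ml ≤ -3:
n=5 → 2; n=6 → 5; n=7 → 9; n=8 → 14; n=9 → 20; n=10 → 27.
Total orbitals: 2 + 5 + 9 + 14 + 20 + 27 = 77.

77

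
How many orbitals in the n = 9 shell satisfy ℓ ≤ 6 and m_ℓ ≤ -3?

10

Go through ℓ = 0, …, 8 (the values permitted for n = 9).
Contributions: ℓ=3 → 1; ℓ=4 → 2; ℓ=5 → 3; ℓ=6 → 4.
Total orbitals: 1 + 2 + 3 + 4 = 10.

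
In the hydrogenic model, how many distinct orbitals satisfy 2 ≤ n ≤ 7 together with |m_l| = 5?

Go shell by shell, enumerating (l, m_l) with |m_l| = 5:
n=6 → 2; n=7 → 4.
Total orbitals: 2 + 4 = 6.

6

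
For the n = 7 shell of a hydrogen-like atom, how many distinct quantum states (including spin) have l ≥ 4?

66

With n = 7 the allowed l are 0, 1, …, 6.
Per l-value: l=4 → 9; l=5 → 11; l=6 → 13.
Orbitals: 9 + 11 + 13 = 33. Each orbital carries two spin states, so 33 × 2 = 66 states.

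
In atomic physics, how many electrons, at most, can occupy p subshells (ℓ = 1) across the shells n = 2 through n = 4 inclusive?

18

A p subshell (ℓ = 1) exists for every n ≥ 2, so shells n = 2, 3, 4 each contribute one — 3 subshells.
Since each p subshell holds 2(2·1+1) = 6 electrons, the total is 3 × 6 = 18.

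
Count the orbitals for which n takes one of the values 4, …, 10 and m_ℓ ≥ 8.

4

Per-shell orbital counts meeting the constraint:
n=9 → 1; n=10 → 3.
Total orbitals: 1 + 3 = 4.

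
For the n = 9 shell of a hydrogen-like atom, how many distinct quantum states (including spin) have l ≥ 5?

112

The n = 9 shell has l = 0 through 8; check each.
Orbitals with l ≥ 5, by l: l=5 → 11; l=6 → 13; l=7 → 15; l=8 → 17.
Orbitals: 11 + 13 + 15 + 17 = 56. Each orbital carries two spin states, so 56 × 2 = 112 states.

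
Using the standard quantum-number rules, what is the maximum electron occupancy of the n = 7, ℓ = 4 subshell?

A subshell with ℓ = 4 has 2ℓ+1 = 9 orbitals, each holding 2 electrons (spin ±1/2), so 9 × 2 = 18.

18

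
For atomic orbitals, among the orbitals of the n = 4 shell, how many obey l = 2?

5

Go through l = 0, …, 3 (the values permitted for n = 4).
The (l, m_l) pairs meeting l = 2 give: l=2 → 5.
Total orbitals: 5.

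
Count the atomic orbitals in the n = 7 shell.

49

The n = 7 shell contains n² = 7² = 49 orbitals.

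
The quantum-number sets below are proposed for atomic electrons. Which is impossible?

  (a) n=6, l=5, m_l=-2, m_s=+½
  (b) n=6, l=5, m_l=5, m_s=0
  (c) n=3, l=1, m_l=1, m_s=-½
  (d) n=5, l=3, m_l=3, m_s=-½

(b)

(b) has m_s = 0, but an electron's spin must be ±1/2.
The remaining sets (a), (c), (d) satisfy all four rules.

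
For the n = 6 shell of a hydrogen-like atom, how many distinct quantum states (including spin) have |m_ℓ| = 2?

16

Go through ℓ = 0, …, 5 (the values permitted for n = 6).
Per ℓ-value: ℓ=2 → 2; ℓ=3 → 2; ℓ=4 → 2; ℓ=5 → 2.
Orbitals: 2 + 2 + 2 + 2 = 8. Each orbital carries two spin states, so 8 × 2 = 16 states.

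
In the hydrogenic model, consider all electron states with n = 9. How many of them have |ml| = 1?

The n = 9 shell has l = 0 through 8; check each.
Contributions: l=1 → 2; l=2 → 2; l=3 → 2; l=4 → 2; l=5 → 2; l=6 → 2; l=7 → 2; l=8 → 2.
Orbitals: 2 + 2 + 2 + 2 + 2 + 2 + 2 + 2 = 16. Each orbital carries two spin states, so 16 × 2 = 32 states.

32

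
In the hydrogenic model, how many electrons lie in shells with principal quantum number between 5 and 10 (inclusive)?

710

Shell n has n² orbitals: 5²=25 + 6²=36 + 7²=49 + 8²=64 + 9²=81 + 10²=100 = 355 orbitals.
Two spin states per orbital: 2 × 355 = 710 electrons.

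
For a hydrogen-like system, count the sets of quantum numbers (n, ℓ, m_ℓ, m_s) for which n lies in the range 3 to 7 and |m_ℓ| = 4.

24

Count contributing orbitals for each principal shell:
n=5 → 2; n=6 → 4; n=7 → 6.
Orbitals: 2 + 4 + 6 = 12. Including both spin states (m_s = ±1/2) gives 2 × 12 = 24 states.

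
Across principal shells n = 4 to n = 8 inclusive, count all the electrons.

380

Shell n has n² orbitals: 4²=16 + 5²=25 + 6²=36 + 7²=49 + 8²=64 = 190 orbitals.
Two spin states per orbital: 2 × 190 = 380 electrons.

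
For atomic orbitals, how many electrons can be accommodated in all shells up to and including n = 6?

182

Total orbitals = 1² + 2² + 3² + 4² + 5² + 6² = 91. Doubling for spin gives 182 electrons.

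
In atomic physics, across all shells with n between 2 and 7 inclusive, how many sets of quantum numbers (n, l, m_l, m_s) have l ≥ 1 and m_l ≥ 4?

20

Treat each shell separately and count matching orbitals:
n=5 → 1; n=6 → 3; n=7 → 6.
Orbitals: 1 + 3 + 6 = 10. Including both spin states (m_s = ±1/2) gives 2 × 10 = 20 states.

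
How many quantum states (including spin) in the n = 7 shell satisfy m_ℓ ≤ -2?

30

For n = 7, ℓ ranges over 0 … 6.
The (ℓ, m_ℓ) pairs meeting m_ℓ ≤ -2 give: ℓ=2 → 1; ℓ=3 → 2; ℓ=4 → 3; ℓ=5 → 4; ℓ=6 → 5.
Orbitals: 1 + 2 + 3 + 4 + 5 = 15. Each orbital carries two spin states, so 15 × 2 = 30 states.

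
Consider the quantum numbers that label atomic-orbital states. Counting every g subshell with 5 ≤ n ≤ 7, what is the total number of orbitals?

27

A g subshell (ℓ = 4) exists for every n ≥ 5, so shells n = 5, 6, 7 each contribute one — 3 subshells.
Since each g subshell has 2·4+1 = 9 orbitals, the total is 3 × 9 = 27.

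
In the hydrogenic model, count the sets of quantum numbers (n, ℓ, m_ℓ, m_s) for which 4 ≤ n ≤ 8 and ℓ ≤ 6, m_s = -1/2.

Per-shell orbital counts meeting the constraint:
n=4 → 16; n=5 → 25; n=6 → 36; n=7 → 49; n=8 → 49.
Orbitals: 16 + 25 + 36 + 49 + 49 = 175. With m_s fixed to -1/2 there is one state per orbital, so 175 states.

175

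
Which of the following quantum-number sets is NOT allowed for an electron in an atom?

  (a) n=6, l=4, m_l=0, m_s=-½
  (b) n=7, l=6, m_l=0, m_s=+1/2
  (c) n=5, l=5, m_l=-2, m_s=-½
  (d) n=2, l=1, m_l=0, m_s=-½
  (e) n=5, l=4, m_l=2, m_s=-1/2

(c) has l = 5 ≥ n = 5, violating 0 ≤ l ≤ n−1.
The remaining sets (a), (b), (d), (e) satisfy all four rules.

(c)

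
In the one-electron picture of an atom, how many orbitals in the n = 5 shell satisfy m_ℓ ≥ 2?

For n = 5, ℓ ranges over 0 … 4.
Contributions: ℓ=2 → 1; ℓ=3 → 2; ℓ=4 → 3.
Total orbitals: 1 + 2 + 3 = 6.

6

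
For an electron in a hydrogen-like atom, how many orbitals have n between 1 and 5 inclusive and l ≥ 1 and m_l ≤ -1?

For each n in the range, tally the orbitals obeying l ≥ 1 and m_l ≤ -1:
n=2 → 1; n=3 → 3; n=4 → 6; n=5 → 10.
Total orbitals: 1 + 3 + 6 + 10 = 20.

20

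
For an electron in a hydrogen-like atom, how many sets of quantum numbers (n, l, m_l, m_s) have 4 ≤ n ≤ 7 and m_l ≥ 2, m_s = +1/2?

34

Work shell by shell — for each n, count the (l, m_l) pairs that satisfy m_l ≥ 2:
n=4 → 3; n=5 → 6; n=6 → 10; n=7 → 15.
Orbitals: 3 + 6 + 10 + 15 = 34. With m_s fixed to +1/2 there is one state per orbital, so 34 states.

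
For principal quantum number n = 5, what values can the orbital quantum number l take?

l is an integer with 0 ≤ l ≤ n−1, so for n = 5: l = 0, 1, 2, 3, 4.

0, 1, 2, 3, 4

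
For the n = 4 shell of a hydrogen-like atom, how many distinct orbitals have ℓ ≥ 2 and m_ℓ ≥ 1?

5

Per ℓ-value: ℓ=2 → 2; ℓ=3 → 3.
Total orbitals: 2 + 3 = 5.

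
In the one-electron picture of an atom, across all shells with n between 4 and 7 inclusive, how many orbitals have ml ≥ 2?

For each n in the range, tally the orbitals obeying ml ≥ 2:
n=4 → 3; n=5 → 6; n=6 → 10; n=7 → 15.
Total orbitals: 3 + 6 + 10 + 15 = 34.

34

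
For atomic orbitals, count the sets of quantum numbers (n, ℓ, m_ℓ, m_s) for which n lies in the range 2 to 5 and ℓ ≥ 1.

Work shell by shell — for each n, count the (ℓ, m_ℓ) pairs that satisfy ℓ ≥ 1:
n=2 → 3; n=3 → 8; n=4 → 15; n=5 → 24.
Orbitals: 3 + 8 + 15 + 24 = 50. Including both spin states (m_s = ±1/2) gives 2 × 50 = 100 states.

100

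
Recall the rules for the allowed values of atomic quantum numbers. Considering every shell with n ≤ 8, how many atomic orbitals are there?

Total orbitals = 1² + 2² + 3² + 4² + 5² + 6² + 7² + 8² = 204.

204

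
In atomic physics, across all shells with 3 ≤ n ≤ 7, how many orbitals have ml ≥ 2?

Count contributing orbitals for each principal shell:
n=3 → 1; n=4 → 3; n=5 → 6; n=6 → 10; n=7 → 15.
Total orbitals: 1 + 3 + 6 + 10 + 15 = 35.

35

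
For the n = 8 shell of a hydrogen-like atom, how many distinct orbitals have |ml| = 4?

For n = 8, l ranges over 0 … 7.
The (l, ml) pairs meeting |ml| = 4 give: l=4 → 2; l=5 → 2; l=6 → 2; l=7 → 2.
Total orbitals: 2 + 2 + 2 + 2 = 8.

8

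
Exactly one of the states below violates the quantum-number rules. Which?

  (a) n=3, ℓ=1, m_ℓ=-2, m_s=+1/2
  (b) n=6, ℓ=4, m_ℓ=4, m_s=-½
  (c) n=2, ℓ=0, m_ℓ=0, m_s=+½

(a) has |m_ℓ| = 2 > ℓ = 1, violating −ℓ ≤ m_ℓ ≤ ℓ.
The remaining sets (b), (c) satisfy all four rules.

(a)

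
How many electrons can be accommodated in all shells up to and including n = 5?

Total orbitals = 1² + 2² + 3² + 4² + 5² = 55. Doubling for spin gives 110 electrons.

110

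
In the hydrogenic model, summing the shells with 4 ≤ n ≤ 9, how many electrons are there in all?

542

Shell n has n² orbitals: 4²=16 + 5²=25 + 6²=36 + 7²=49 + 8²=64 + 9²=81 = 271 orbitals.
Two spin states per orbital: 2 × 271 = 542 electrons.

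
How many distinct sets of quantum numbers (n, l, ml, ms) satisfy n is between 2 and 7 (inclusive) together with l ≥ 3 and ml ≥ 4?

Treat each shell separately and count matching orbitals:
n=5 → 1; n=6 → 3; n=7 → 6.
Orbitals: 1 + 3 + 6 = 10. Including both spin states (ms = ±1/2) gives 2 × 10 = 20 states.

20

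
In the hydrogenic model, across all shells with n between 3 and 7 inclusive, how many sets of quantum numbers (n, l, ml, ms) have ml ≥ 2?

70

For each n in the range, tally the orbitals obeying ml ≥ 2:
n=3 → 1; n=4 → 3; n=5 → 6; n=6 → 10; n=7 → 15.
Orbitals: 1 + 3 + 6 + 10 + 15 = 35. Including both spin states (ms = ±1/2) gives 2 × 35 = 70 states.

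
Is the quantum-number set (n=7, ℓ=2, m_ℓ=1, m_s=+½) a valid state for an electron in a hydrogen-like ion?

Yes

n = 7 is a positive integer. ℓ = 2 satisfies 0 ≤ ℓ ≤ n−1 = 6. m_ℓ = 1 lies in the range −ℓ … +ℓ (here −2 … 2). m_s = +1/2 is one of ±1/2.
All four constraints are satisfied.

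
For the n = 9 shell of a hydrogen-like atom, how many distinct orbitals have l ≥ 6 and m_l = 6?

For n = 9, l ranges over 0 … 8.
Orbitals with l ≥ 6 and m_l = 6, by l: l=6 → 1; l=7 → 1; l=8 → 1.
Total orbitals: 1 + 1 + 1 = 3.

3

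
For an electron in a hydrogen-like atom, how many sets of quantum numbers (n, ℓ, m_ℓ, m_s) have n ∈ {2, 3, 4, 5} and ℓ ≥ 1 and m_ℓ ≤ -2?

20

Count contributing orbitals for each principal shell:
n=3 → 1; n=4 → 3; n=5 → 6.
Orbitals: 1 + 3 + 6 = 10. Including both spin states (m_s = ±1/2) gives 2 × 10 = 20 states.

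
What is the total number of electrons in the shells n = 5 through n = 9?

Shell n has n² orbitals: 5²=25 + 6²=36 + 7²=49 + 8²=64 + 9²=81 = 255 orbitals.
Two spin states per orbital: 2 × 255 = 510 electrons.

510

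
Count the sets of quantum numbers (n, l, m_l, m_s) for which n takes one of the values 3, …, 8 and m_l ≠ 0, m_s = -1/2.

Count contributing orbitals for each principal shell:
n=3 → 6; n=4 → 12; n=5 → 20; n=6 → 30; n=7 → 42; n=8 → 56.
Orbitals: 6 + 12 + 20 + 30 + 42 + 56 = 166. With m_s fixed to -1/2 there is one state per orbital, so 166 states.

166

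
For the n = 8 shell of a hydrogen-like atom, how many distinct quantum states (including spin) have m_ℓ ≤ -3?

The n = 8 shell has ℓ = 0 through 7; check each.
Orbitals with m_ℓ ≤ -3, by ℓ: ℓ=3 → 1; ℓ=4 → 2; ℓ=5 → 3; ℓ=6 → 4; ℓ=7 → 5.
Orbitals: 1 + 2 + 3 + 4 + 5 = 15. Each orbital carries two spin states, so 15 × 2 = 30 states.

30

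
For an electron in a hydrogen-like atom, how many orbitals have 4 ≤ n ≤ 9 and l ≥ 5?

130

Work shell by shell — for each n, count the (l, ml) pairs that satisfy l ≥ 5:
n=6 → 11; n=7 → 24; n=8 → 39; n=9 → 56.
Total orbitals: 11 + 24 + 39 + 56 = 130.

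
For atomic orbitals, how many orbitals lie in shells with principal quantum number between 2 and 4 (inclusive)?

Shell n has n² orbitals: 2²=4 + 3²=9 + 4²=16 = 29 orbitals.

29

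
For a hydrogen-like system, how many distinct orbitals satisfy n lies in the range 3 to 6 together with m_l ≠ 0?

Count contributing orbitals for each principal shell:
n=3 → 6; n=4 → 12; n=5 → 20; n=6 → 30.
Total orbitals: 6 + 12 + 20 + 30 = 68.

68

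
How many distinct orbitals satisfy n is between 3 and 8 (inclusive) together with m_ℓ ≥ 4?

Treat each shell separately and count matching orbitals:
n=5 → 1; n=6 → 3; n=7 → 6; n=8 → 10.
Total orbitals: 1 + 3 + 6 + 10 = 20.

20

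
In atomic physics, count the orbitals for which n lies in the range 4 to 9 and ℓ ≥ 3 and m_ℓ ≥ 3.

Count contributing orbitals for each principal shell:
n=4 → 1; n=5 → 3; n=6 → 6; n=7 → 10; n=8 → 15; n=9 → 21.
Total orbitals: 1 + 3 + 6 + 10 + 15 + 21 = 56.

56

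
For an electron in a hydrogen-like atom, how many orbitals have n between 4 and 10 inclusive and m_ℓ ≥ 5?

35

Work shell by shell — for each n, count the (ℓ, m_ℓ) pairs that satisfy m_ℓ ≥ 5:
n=6 → 1; n=7 → 3; n=8 → 6; n=9 → 10; n=10 → 15.
Total orbitals: 1 + 3 + 6 + 10 + 15 = 35.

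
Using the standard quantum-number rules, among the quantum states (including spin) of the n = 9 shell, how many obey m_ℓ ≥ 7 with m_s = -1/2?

3

Orbitals with m_ℓ ≥ 7, by ℓ: ℓ=7 → 1; ℓ=8 → 2.
Orbitals: 1 + 2 = 3. With m_s fixed to a single value there is one state per orbital, giving 3 states.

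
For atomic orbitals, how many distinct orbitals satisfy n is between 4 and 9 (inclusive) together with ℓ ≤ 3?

96

Work shell by shell — for each n, count the (ℓ, m_ℓ) pairs that satisfy ℓ ≤ 3:
n=4 → 16; n=5 → 16; n=6 → 16; n=7 → 16; n=8 → 16; n=9 → 16.
Total orbitals: 16 + 16 + 16 + 16 + 16 + 16 = 96.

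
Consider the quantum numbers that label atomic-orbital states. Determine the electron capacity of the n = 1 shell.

2

A shell holds 2n² electrons: 2 × 1² = 2 × 1 = 2.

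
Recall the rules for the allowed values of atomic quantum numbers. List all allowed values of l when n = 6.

0, 1, 2, 3, 4, 5

l is an integer with 0 ≤ l ≤ n−1, so for n = 6: l = 0, 1, 2, 3, 4, 5.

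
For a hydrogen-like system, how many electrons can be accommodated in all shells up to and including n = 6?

182

Total orbitals = 1² + 2² + 3² + 4² + 5² + 6² = 91. Doubling for spin gives 182 electrons.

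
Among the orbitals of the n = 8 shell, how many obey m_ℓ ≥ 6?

3

Go through ℓ = 0, …, 7 (the values permitted for n = 8).
Per ℓ-value: ℓ=6 → 1; ℓ=7 → 2.
Total orbitals: 1 + 2 = 3.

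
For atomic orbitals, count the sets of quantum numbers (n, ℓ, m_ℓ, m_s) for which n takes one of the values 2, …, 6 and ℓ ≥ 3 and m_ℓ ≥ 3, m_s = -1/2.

10

Go shell by shell, enumerating (ℓ, m_ℓ) with ℓ ≥ 3 and m_ℓ ≥ 3:
n=4 → 1; n=5 → 3; n=6 → 6.
Orbitals: 1 + 3 + 6 = 10. With m_s fixed to -1/2 there is one state per orbital, so 10 states.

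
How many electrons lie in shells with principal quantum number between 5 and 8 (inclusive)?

348

Shell n has n² orbitals: 5²=25 + 6²=36 + 7²=49 + 8²=64 = 174 orbitals.
Two spin states per orbital: 2 × 174 = 348 electrons.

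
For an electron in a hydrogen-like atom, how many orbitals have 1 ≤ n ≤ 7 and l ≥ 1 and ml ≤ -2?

35

Per-shell orbital counts meeting the constraint:
n=3 → 1; n=4 → 3; n=5 → 6; n=6 → 10; n=7 → 15.
Total orbitals: 1 + 3 + 6 + 10 + 15 = 35.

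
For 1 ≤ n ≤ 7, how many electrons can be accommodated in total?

280

Total orbitals = 1² + 2² + 3² + 4² + 5² + 6² + 7² = 140. Doubling for spin gives 280 electrons.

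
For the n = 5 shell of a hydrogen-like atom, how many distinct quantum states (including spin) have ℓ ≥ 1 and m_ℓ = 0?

With n = 5 the allowed ℓ are 0, 1, …, 4.
Orbitals with ℓ ≥ 1 and m_ℓ = 0, by ℓ: ℓ=1 → 1; ℓ=2 → 1; ℓ=3 → 1; ℓ=4 → 1.
Orbitals: 1 + 1 + 1 + 1 = 4. Each orbital carries two spin states, so 4 × 2 = 8 states.

8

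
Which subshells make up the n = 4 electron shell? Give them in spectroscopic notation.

4s, 4p, 4d, 4f

For n = 4, l runs from 0 to 3. In spectroscopic notation l = 0,1,2,… ↔ s,p,d,f,g,h,i, so the subshells are 4s, 4p, 4d, 4f.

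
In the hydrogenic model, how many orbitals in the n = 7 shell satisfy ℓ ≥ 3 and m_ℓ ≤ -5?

3

Per ℓ-value: ℓ=5 → 1; ℓ=6 → 2.
Total orbitals: 1 + 2 = 3.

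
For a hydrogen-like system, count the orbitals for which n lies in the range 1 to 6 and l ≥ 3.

Work shell by shell — for each n, count the (l, m_l) pairs that satisfy l ≥ 3:
n=4 → 7; n=5 → 16; n=6 → 27.
Total orbitals: 7 + 16 + 27 = 50.

50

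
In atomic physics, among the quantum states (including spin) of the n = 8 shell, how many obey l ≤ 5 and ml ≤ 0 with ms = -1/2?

Per l-value: l=0 → 1; l=1 → 2; l=2 → 3; l=3 → 4; l=4 → 5; l=5 → 6.
Orbitals: 1 + 2 + 3 + 4 + 5 + 6 = 21. With ms fixed to a single value there is one state per orbital, giving 21 states.

21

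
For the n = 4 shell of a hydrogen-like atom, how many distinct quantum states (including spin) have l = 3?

Go through l = 0, …, 3 (the values permitted for n = 4).
Contributions: l=3 → 7.
Orbitals: 7. Each orbital carries two spin states, so 7 × 2 = 14 states.

14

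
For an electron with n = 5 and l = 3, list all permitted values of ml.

-3, -2, -1, 0, 1, 2, 3

ml takes every integer from −l to +l. With l = 3 that gives the 7 values -3, -2, -1, 0, 1, 2, 3.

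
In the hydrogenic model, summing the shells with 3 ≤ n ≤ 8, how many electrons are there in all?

398

Shell n has n² orbitals: 3²=9 + 4²=16 + 5²=25 + 6²=36 + 7²=49 + 8²=64 = 199 orbitals.
Two spin states per orbital: 2 × 199 = 398 electrons.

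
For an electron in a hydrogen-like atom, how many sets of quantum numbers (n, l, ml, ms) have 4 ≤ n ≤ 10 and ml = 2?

Go shell by shell, enumerating (l, ml) with ml = 2:
n=4 → 2; n=5 → 3; n=6 → 4; n=7 → 5; n=8 → 6; n=9 → 7; n=10 → 8.
Orbitals: 2 + 3 + 4 + 5 + 6 + 7 + 8 = 35. Including both spin states (ms = ±1/2) gives 2 × 35 = 70 states.

70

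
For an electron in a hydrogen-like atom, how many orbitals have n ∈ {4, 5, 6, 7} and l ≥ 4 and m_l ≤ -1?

28

Count contributing orbitals for each principal shell:
n=5 → 4; n=6 → 9; n=7 → 15.
Total orbitals: 4 + 9 + 15 = 28.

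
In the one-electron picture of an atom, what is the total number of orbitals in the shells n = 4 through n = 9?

Shell n has n² orbitals: 4²=16 + 5²=25 + 6²=36 + 7²=49 + 8²=64 + 9²=81 = 271 orbitals.

271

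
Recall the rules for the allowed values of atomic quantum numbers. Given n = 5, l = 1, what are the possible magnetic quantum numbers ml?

-1, 0, 1

ml takes every integer from −l to +l. With l = 1 that gives the 3 values -1, 0, 1.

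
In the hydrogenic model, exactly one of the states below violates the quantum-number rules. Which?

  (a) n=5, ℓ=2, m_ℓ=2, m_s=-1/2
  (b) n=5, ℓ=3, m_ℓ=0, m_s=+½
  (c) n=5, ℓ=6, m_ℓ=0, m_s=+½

(c) has ℓ = 6 ≥ n = 5, violating 0 ≤ ℓ ≤ n−1.
The remaining sets (a), (b) satisfy all four rules.

(c)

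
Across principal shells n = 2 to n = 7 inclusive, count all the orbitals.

139

Shell n has n² orbitals: 2²=4 + 3²=9 + 4²=16 + 5²=25 + 6²=36 + 7²=49 = 139 orbitals.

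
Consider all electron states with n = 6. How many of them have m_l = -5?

For n = 6, l ranges over 0 … 5.
Contributions: l=5 → 1.
Orbitals: 1. Each orbital carries two spin states, so 1 × 2 = 2 states.

2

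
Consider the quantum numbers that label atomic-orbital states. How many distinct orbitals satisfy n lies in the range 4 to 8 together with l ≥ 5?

74

Go shell by shell, enumerating (l, ml) with l ≥ 5:
n=6 → 11; n=7 → 24; n=8 → 39.
Total orbitals: 11 + 24 + 39 = 74.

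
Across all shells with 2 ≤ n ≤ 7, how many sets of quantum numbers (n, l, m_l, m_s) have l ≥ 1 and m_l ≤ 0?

154

Go shell by shell, enumerating (l, m_l) with l ≥ 1 and m_l ≤ 0:
n=2 → 2; n=3 → 5; n=4 → 9; n=5 → 14; n=6 → 20; n=7 → 27.
Orbitals: 2 + 5 + 9 + 14 + 20 + 27 = 77. Including both spin states (m_s = ±1/2) gives 2 × 77 = 154 states.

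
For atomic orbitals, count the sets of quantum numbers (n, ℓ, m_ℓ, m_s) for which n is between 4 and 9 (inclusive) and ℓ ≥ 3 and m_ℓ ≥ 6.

Count contributing orbitals for each principal shell:
n=7 → 1; n=8 → 3; n=9 → 6.
Orbitals: 1 + 3 + 6 = 10. Including both spin states (m_s = ±1/2) gives 2 × 10 = 20 states.

20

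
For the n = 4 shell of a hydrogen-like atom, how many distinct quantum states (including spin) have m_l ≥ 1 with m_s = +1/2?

For n = 4, l ranges over 0 … 3.
Contributions: l=1 → 1; l=2 → 2; l=3 → 3.
Orbitals: 1 + 2 + 3 = 6. With m_s fixed to a single value there is one state per orbital, giving 6 states.

6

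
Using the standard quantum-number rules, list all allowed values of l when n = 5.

0, 1, 2, 3, 4

l is an integer with 0 ≤ l ≤ n−1, so for n = 5: l = 0, 1, 2, 3, 4.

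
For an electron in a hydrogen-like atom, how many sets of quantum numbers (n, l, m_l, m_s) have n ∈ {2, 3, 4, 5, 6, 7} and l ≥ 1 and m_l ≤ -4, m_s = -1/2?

For each n in the range, tally the orbitals obeying l ≥ 1 and m_l ≤ -4:
n=5 → 1; n=6 → 3; n=7 → 6.
Orbitals: 1 + 3 + 6 = 10. With m_s fixed to -1/2 there is one state per orbital, so 10 states.

10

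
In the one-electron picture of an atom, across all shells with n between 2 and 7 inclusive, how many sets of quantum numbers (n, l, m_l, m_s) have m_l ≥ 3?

Treat each shell separately and count matching orbitals:
n=4 → 1; n=5 → 3; n=6 → 6; n=7 → 10.
Orbitals: 1 + 3 + 6 + 10 = 20. Including both spin states (m_s = ±1/2) gives 2 × 20 = 40 states.

40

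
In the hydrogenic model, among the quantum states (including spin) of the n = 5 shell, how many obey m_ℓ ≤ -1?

For n = 5, ℓ ranges over 0 … 4.
Per ℓ-value: ℓ=1 → 1; ℓ=2 → 2; ℓ=3 → 3; ℓ=4 → 4.
Orbitals: 1 + 2 + 3 + 4 = 10. Each orbital carries two spin states, so 10 × 2 = 20 states.

20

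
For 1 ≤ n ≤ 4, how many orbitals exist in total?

Total orbitals = 1² + 2² + 3² + 4² = 30.

30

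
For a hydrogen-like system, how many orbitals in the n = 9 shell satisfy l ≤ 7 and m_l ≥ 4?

For n = 9, l ranges over 0 … 8.
Contributions: l=4 → 1; l=5 → 2; l=6 → 3; l=7 → 4.
Total orbitals: 1 + 2 + 3 + 4 = 10.

10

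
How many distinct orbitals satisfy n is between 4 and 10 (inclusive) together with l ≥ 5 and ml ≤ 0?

For each n in the range, tally the orbitals obeying l ≥ 5 and ml ≤ 0:
n=6 → 6; n=7 → 13; n=8 → 21; n=9 → 30; n=10 → 40.
Total orbitals: 6 + 13 + 21 + 30 + 40 = 110.

110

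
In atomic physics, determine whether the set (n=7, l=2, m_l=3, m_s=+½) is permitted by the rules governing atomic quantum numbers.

No

The magnetic quantum number must satisfy −l ≤ m_l ≤ l. With l = 2, m_l can only be -2, -1, 0, 1, 2, so m_l = 3 is forbidden.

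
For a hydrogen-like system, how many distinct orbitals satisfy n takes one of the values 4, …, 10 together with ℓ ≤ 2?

For each n in the range, tally the orbitals obeying ℓ ≤ 2:
n=4 → 9; n=5 → 9; n=6 → 9; n=7 → 9; n=8 → 9; n=9 → 9; n=10 → 9.
Total orbitals: 9 + 9 + 9 + 9 + 9 + 9 + 9 = 63.

63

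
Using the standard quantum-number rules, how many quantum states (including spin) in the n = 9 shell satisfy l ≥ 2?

154

Orbitals with l ≥ 2, by l: l=2 → 5; l=3 → 7; l=4 → 9; l=5 → 11; l=6 → 13; l=7 → 15; l=8 → 17.
Orbitals: 5 + 7 + 9 + 11 + 13 + 15 + 17 = 77. Each orbital carries two spin states, so 77 × 2 = 154 states.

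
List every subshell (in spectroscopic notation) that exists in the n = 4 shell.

4s, 4p, 4d, 4f

For n = 4, ℓ runs from 0 to 3. In spectroscopic notation ℓ = 0,1,2,… ↔ s,p,d,f,g,h,i, so the subshells are 4s, 4p, 4d, 4f.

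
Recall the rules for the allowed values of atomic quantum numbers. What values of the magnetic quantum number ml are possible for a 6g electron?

-4, -3, -2, -1, 0, 1, 2, 3, 4

The 6g subshell has l = 4, and ml takes every integer from −l to +l. With l = 4 that gives the 9 values -4, -3, -2, -1, 0, 1, 2, 3, 4.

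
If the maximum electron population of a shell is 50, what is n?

2n² = 50 ⇒ n² = 25 ⇒ n = 5.

n = 5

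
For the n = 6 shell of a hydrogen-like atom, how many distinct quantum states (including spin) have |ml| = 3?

The n = 6 shell has l = 0 through 5; check each.
Orbitals with |ml| = 3, by l: l=3 → 2; l=4 → 2; l=5 → 2.
Orbitals: 2 + 2 + 2 = 6. Each orbital carries two spin states, so 6 × 2 = 12 states.

12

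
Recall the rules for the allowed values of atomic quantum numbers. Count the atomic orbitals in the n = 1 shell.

1

The n = 1 shell contains n² = 1² = 1 orbital.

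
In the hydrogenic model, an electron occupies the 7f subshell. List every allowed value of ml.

The 7f subshell has l = 3, and ml takes every integer from −l to +l. With l = 3 that gives the 7 values -3, -2, -1, 0, 1, 2, 3.

-3, -2, -1, 0, 1, 2, 3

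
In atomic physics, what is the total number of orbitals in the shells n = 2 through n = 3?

Shell n has n² orbitals: 2²=4 + 3²=9 = 13 orbitals.

13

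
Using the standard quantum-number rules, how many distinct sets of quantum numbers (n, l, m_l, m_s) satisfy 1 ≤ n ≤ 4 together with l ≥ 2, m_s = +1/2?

Treat each shell separately and count matching orbitals:
n=3 → 5; n=4 → 12.
Orbitals: 5 + 12 = 17. With m_s fixed to +1/2 there is one state per orbital, so 17 states.

17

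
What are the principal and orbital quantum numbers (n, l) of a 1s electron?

The leading integer gives n = 1; the letter 's' means l = 0.

n = 1, l = 0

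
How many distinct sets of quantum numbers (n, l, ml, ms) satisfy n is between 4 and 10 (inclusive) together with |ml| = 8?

12

Go shell by shell, enumerating (l, ml) with |ml| = 8:
n=9 → 2; n=10 → 4.
Orbitals: 2 + 4 = 6. Including both spin states (ms = ±1/2) gives 2 × 6 = 12 states.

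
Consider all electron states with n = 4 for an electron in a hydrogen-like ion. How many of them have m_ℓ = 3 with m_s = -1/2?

Go through ℓ = 0, …, 3 (the values permitted for n = 4).
Orbitals with m_ℓ = 3, by ℓ: ℓ=3 → 1.
Orbitals: 1. With m_s fixed to a single value there is one state per orbital, giving 1 state.

1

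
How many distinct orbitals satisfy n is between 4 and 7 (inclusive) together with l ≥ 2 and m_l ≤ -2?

Per-shell orbital counts meeting the constraint:
n=4 → 3; n=5 → 6; n=6 → 10; n=7 → 15.
Total orbitals: 3 + 6 + 10 + 15 = 34.

34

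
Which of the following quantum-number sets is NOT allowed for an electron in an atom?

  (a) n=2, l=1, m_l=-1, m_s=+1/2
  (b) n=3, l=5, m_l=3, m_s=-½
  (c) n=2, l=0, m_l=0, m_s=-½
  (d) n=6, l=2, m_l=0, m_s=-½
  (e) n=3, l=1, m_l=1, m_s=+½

(b) has l = 5 ≥ n = 3, violating 0 ≤ l ≤ n−1.
The remaining sets (a), (c), (d), (e) satisfy all four rules.

(b)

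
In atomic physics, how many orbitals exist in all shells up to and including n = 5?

Total orbitals = 1² + 2² + 3² + 4² + 5² = 55.

55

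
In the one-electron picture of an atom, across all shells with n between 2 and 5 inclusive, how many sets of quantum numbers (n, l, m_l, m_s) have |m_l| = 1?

Treat each shell separately and count matching orbitals:
n=2 → 2; n=3 → 4; n=4 → 6; n=5 → 8.
Orbitals: 2 + 4 + 6 + 8 = 20. Including both spin states (m_s = ±1/2) gives 2 × 20 = 40 states.

40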